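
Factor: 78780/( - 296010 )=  -202/759 = - 2^1 * 3^(-1) * 11^( - 1 ) * 23^( - 1)*101^1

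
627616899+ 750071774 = 1377688673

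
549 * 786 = 431514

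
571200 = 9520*60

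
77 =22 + 55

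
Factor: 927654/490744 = 2^(-2 )*3^1*7^1 * 13^1*1699^1*61343^( - 1) = 463827/245372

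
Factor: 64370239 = 59^1*1091021^1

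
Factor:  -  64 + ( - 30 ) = -2^1* 47^1 = - 94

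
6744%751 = 736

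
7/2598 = 7/2598 = 0.00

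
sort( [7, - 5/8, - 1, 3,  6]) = [ - 1, - 5/8  ,  3,6,  7]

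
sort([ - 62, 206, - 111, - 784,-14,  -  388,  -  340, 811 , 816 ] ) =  [ - 784, - 388 , - 340, - 111, - 62,-14, 206, 811,816]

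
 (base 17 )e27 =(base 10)4087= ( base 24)727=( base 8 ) 7767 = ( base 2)111111110111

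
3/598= 3/598 = 0.01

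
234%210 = 24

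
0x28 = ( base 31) 19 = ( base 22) 1I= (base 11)37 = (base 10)40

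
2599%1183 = 233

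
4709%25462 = 4709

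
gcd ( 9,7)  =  1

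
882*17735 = 15642270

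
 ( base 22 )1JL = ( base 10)923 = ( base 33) rw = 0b1110011011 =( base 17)335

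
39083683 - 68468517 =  - 29384834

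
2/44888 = 1/22444 = 0.00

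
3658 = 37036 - 33378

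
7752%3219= 1314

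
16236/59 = 275  +  11/59= 275.19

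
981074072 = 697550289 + 283523783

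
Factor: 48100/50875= 2^2*5^ (  -  1)*11^(  -  1)*13^1 = 52/55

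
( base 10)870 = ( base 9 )1166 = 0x366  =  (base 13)51c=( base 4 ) 31212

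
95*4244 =403180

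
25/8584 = 25/8584 = 0.00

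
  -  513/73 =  - 8+71/73 = - 7.03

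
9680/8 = 1210 = 1210.00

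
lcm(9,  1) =9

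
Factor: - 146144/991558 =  - 2^4*359^(-1)*1381^( - 1)*4567^1 = -73072/495779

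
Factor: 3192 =2^3 * 3^1*7^1*19^1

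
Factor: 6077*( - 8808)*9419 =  - 504163428504 = - 2^3*3^1*59^1*103^1*367^1*9419^1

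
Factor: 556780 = 2^2 * 5^1*7^1 * 41^1*97^1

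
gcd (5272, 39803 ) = 1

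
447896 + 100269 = 548165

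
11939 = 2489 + 9450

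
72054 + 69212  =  141266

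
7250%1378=360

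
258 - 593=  - 335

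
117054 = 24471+92583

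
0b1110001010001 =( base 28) 96p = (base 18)146d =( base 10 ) 7249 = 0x1c51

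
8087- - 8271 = 16358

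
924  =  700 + 224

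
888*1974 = 1752912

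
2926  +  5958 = 8884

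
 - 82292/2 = -41146 = - 41146.00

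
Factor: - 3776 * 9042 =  - 2^7*3^1*11^1*59^1*137^1 = -34142592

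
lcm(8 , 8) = 8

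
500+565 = 1065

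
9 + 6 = 15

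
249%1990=249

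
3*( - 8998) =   -  26994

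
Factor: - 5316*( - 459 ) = 2440044 = 2^2*3^4*17^1 * 443^1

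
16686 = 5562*3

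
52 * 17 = 884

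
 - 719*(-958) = 688802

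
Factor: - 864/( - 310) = 2^4 * 3^3 * 5^ ( - 1)*31^( - 1) = 432/155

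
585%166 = 87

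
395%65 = 5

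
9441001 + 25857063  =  35298064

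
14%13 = 1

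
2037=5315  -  3278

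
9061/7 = 1294 + 3/7 = 1294.43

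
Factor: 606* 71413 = 43276278 = 2^1*3^1*101^1*71413^1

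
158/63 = 158/63= 2.51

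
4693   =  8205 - 3512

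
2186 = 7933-5747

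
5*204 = 1020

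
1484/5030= 742/2515 = 0.30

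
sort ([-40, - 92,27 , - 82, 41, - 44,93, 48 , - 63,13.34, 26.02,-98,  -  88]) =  [ - 98 , - 92, - 88,- 82, - 63, - 44,- 40, 13.34, 26.02,27, 41,  48,93] 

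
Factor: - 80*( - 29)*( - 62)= - 2^5*5^1*29^1 * 31^1 =-143840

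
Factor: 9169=53^1*173^1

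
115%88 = 27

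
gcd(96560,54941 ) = 1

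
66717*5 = 333585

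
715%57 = 31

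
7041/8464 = 7041/8464 = 0.83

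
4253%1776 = 701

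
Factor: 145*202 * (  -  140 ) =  - 4100600 = -2^3*5^2*7^1*29^1*101^1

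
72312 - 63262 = 9050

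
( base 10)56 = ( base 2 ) 111000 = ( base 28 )20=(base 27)22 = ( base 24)28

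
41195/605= 749/11 = 68.09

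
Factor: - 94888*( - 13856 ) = 1314768128= 2^8*29^1*409^1*433^1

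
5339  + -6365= - 1026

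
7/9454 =7/9454 = 0.00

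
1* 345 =345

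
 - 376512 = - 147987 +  - 228525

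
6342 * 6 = 38052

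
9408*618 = 5814144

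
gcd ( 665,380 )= 95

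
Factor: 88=2^3*11^1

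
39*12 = 468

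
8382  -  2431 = 5951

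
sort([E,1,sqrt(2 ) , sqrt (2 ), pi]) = [ 1,sqrt(2), sqrt ( 2),E, pi]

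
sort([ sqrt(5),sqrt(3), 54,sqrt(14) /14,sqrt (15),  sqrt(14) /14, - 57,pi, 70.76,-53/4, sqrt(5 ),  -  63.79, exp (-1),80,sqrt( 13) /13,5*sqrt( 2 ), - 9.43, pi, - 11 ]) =[- 63.79, - 57,  -  53/4, - 11,-9.43,sqrt(14)/14,sqrt( 14)/14,sqrt(13) /13, exp( - 1 ),sqrt(3), sqrt( 5),sqrt (5) , pi,pi,sqrt(15), 5*sqrt( 2 ),54  ,  70.76, 80]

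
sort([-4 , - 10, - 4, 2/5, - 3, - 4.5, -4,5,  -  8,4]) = [ - 10,-8, - 4.5, - 4 ,  -  4, - 4, - 3, 2/5 , 4 , 5]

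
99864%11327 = 9248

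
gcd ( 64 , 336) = 16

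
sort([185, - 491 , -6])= [ - 491,-6, 185]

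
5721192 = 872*6561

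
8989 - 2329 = 6660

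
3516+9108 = 12624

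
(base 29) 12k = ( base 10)919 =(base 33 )RS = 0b1110010111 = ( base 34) R1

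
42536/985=42536/985 = 43.18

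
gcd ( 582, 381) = 3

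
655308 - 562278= 93030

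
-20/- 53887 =20/53887= 0.00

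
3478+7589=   11067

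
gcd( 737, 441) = 1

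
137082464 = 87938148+49144316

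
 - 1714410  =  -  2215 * 774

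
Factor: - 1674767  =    -  1674767^1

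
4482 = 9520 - 5038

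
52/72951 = 52/72951 = 0.00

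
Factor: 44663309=23^1 * 41^1*47363^1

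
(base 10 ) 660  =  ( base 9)813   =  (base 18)20C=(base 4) 22110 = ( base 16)294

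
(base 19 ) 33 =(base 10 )60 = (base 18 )36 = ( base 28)24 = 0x3c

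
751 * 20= 15020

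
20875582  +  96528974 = 117404556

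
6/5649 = 2/1883 =0.00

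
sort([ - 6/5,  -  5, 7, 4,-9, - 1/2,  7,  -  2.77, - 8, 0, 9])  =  [  -  9, - 8 ,-5, - 2.77,  -  6/5, - 1/2  ,  0,4,7, 7,9] 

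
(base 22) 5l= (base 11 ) 10A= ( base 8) 203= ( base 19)6h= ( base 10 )131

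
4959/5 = 4959/5=991.80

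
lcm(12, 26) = 156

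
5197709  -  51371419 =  - 46173710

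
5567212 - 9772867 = - 4205655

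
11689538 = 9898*1181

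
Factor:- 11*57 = - 627 = - 3^1 * 11^1*19^1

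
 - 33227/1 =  - 33227 = - 33227.00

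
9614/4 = 4807/2 = 2403.50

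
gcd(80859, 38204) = 1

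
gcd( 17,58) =1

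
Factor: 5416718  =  2^1 * 89^1*30431^1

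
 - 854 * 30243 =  - 25827522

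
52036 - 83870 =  - 31834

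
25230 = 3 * 8410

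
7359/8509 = 7359/8509  =  0.86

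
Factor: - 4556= - 2^2*17^1*67^1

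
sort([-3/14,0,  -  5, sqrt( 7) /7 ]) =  [-5,- 3/14, 0, sqrt (7 ) /7]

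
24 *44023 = 1056552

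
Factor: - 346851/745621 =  - 3^2 * 17^1  *  2267^1*745621^( - 1 ) 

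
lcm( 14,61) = 854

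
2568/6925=2568/6925 = 0.37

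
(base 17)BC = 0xc7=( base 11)171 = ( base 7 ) 403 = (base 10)199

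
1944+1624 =3568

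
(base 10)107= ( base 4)1223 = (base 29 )3K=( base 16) 6B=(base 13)83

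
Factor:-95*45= -3^2*5^2*19^1 = -4275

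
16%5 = 1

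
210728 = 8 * 26341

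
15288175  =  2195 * 6965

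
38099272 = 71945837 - 33846565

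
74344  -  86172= - 11828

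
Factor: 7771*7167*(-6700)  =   - 373154871900= - 2^2*3^1*5^2*19^1*67^1*409^1*2389^1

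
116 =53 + 63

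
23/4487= 23/4487 = 0.01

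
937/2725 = 937/2725 = 0.34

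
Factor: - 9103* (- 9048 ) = 82363944 = 2^3*3^1*13^1*29^1*9103^1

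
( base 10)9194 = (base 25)EHJ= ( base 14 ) 34CA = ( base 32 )8va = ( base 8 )21752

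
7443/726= 2481/242=10.25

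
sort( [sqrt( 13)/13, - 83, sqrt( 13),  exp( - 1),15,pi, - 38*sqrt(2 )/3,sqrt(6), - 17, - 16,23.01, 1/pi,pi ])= [ - 83, - 38* sqrt( 2) /3,  -  17, - 16,sqrt(13) /13,1/pi,exp( - 1),sqrt(6) , pi,pi,sqrt(13),15, 23.01] 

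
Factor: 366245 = 5^1*11^1*6659^1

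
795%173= 103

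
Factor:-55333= -55333^1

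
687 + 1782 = 2469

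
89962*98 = 8816276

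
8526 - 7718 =808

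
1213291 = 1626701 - 413410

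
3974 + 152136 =156110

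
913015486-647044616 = 265970870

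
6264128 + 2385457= 8649585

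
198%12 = 6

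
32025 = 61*525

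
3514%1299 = 916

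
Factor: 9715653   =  3^3 * 17^1*61^1  *  347^1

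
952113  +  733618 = 1685731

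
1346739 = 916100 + 430639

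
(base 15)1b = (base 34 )Q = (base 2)11010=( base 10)26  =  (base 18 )18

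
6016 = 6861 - 845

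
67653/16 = 67653/16 = 4228.31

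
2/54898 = 1/27449 = 0.00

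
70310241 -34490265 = 35819976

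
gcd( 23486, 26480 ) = 2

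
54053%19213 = 15627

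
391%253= 138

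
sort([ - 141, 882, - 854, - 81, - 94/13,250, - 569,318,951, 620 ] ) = [ - 854, - 569, - 141, - 81,- 94/13, 250,318,620, 882, 951]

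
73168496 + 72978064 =146146560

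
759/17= 44  +  11/17 = 44.65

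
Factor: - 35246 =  - 2^1 * 17623^1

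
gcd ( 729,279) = 9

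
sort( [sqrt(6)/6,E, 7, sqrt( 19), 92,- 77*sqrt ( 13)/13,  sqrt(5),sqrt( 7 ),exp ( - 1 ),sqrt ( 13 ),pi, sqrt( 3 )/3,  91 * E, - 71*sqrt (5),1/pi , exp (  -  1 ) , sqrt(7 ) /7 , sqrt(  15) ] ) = [ - 71*sqrt ( 5), - 77*sqrt( 13)/13, 1/pi, exp( - 1),  exp ( - 1), sqrt(7)/7, sqrt( 6 )/6,sqrt(3 ) /3 , sqrt(5 ),sqrt(7), E,pi, sqrt ( 13), sqrt(15),sqrt(19 ), 7,92, 91*E]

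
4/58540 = 1/14635 = 0.00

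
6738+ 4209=10947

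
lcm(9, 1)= 9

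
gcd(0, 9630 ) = 9630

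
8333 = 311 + 8022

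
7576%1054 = 198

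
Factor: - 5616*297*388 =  - 2^6*3^6*11^1*13^1*97^1 = - 647165376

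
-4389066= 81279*( - 54)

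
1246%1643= 1246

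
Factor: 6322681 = 6322681^1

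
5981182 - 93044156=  - 87062974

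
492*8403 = 4134276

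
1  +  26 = 27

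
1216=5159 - 3943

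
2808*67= 188136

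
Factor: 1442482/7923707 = 2^1*11^( - 1 )*23^( - 1 )*37^1 *101^1*193^1*31319^( - 1)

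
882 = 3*294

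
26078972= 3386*7702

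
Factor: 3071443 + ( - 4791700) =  - 3^1*7^1*11^2*677^1= - 1720257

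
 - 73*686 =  - 50078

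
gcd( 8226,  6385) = 1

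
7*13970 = 97790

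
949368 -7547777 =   -  6598409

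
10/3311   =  10/3311 = 0.00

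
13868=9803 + 4065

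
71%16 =7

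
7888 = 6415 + 1473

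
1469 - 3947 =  -2478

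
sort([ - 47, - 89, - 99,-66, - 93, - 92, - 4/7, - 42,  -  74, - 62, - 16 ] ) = [ - 99,-93,  -  92,  -  89,-74, -66, - 62, -47, - 42, - 16, - 4/7] 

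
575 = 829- 254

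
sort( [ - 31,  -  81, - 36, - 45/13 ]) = [ - 81, - 36, - 31, - 45/13 ] 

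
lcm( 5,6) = 30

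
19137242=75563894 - 56426652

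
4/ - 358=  - 2/179  =  - 0.01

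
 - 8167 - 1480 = - 9647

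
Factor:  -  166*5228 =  - 867848 = - 2^3* 83^1*1307^1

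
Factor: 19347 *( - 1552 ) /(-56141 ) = 30026544/56141 = 2^4*3^1*31^(-1) * 97^1*1811^( - 1 )*6449^1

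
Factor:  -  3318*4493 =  - 14907774 = - 2^1*3^1*7^1*79^1*4493^1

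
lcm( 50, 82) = 2050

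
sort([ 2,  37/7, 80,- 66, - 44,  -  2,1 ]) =[ - 66, -44, - 2,1, 2,37/7, 80 ] 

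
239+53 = 292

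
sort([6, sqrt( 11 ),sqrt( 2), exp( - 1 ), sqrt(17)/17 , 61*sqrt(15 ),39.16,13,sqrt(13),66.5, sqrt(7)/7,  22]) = [sqrt(17 )/17, exp( - 1 ), sqrt(7 ) /7 , sqrt(2),sqrt(11) , sqrt( 13),6, 13,22,39.16 , 66.5, 61*sqrt ( 15) ] 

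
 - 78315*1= - 78315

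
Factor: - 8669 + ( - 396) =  - 5^1 * 7^2*37^1 = -9065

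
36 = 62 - 26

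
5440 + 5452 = 10892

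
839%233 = 140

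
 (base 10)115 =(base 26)4b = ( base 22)55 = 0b1110011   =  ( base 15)7a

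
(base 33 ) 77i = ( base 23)EK6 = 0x1ec0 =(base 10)7872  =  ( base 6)100240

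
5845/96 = 5845/96 = 60.89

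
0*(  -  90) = 0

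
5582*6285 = 35082870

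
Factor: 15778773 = 3^3*584399^1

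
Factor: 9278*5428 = 2^3*23^1* 59^1*4639^1 = 50360984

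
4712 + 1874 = 6586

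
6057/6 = 1009 + 1/2=1009.50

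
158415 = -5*( - 31683) 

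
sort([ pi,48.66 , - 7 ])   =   [ - 7, pi,  48.66 ] 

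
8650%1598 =660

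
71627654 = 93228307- 21600653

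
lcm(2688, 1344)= 2688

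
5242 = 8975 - 3733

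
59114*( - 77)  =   - 4551778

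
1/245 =1/245=0.00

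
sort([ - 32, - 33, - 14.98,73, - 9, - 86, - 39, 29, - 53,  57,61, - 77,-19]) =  [ - 86, -77,-53, - 39, - 33, - 32, - 19, - 14.98, - 9, 29,57 , 61, 73]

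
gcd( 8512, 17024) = 8512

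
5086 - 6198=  - 1112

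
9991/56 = 9991/56 = 178.41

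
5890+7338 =13228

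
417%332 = 85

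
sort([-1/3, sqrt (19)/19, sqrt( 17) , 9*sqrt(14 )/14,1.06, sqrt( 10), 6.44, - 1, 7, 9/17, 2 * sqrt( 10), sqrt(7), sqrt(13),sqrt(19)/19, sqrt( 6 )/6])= [ - 1, - 1/3,sqrt(19)/19,sqrt(19)/19,sqrt(6)/6, 9/17, 1.06, 9*sqrt (14)/14, sqrt(7 ), sqrt( 10), sqrt( 13), sqrt(17 ),  2*sqrt( 10), 6.44, 7]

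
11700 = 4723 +6977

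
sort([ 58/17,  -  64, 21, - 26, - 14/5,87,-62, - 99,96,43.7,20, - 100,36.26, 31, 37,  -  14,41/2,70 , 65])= [ - 100,-99,- 64 , - 62, -26,  -  14,  -  14/5,58/17,  20, 41/2,21,31,36.26,37, 43.7, 65,70,87,96]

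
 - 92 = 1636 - 1728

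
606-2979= - 2373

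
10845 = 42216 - 31371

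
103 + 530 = 633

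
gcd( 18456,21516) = 12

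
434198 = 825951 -391753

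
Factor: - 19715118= -2^1*3^1*157^1*20929^1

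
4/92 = 1/23 = 0.04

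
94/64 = 1  +  15/32 =1.47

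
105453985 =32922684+72531301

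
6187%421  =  293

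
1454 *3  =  4362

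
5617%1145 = 1037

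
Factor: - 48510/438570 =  - 49/443 = -  7^2* 443^( - 1 )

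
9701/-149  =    -  66+133/149 = - 65.11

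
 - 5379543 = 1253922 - 6633465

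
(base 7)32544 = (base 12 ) 4886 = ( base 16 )1FE6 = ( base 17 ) 1B46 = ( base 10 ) 8166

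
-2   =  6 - 8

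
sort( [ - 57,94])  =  [ - 57,94 ]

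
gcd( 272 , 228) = 4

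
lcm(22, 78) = 858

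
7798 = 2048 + 5750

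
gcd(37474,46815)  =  1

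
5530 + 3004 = 8534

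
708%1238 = 708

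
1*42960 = 42960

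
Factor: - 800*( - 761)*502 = 2^6* 5^2*251^1*761^1 = 305617600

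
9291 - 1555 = 7736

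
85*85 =7225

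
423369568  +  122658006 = 546027574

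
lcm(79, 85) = 6715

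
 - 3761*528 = -1985808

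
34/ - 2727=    - 1+2693/2727=- 0.01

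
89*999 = 88911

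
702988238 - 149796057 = 553192181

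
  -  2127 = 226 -2353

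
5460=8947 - 3487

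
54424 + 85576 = 140000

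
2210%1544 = 666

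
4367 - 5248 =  - 881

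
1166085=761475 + 404610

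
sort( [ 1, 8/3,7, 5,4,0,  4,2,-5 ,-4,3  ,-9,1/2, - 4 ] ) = [-9, - 5,-4, -4, 0 , 1/2 , 1, 2,8/3, 3,4  ,  4,5, 7]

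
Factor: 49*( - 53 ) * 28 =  - 2^2*7^3*53^1= - 72716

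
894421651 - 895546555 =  - 1124904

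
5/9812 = 5/9812 = 0.00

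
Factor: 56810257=7^2*1159393^1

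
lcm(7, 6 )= 42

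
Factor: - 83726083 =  - 7^1*11960869^1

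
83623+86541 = 170164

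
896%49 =14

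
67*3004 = 201268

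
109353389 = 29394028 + 79959361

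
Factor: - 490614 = - 2^1*3^1*81769^1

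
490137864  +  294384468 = 784522332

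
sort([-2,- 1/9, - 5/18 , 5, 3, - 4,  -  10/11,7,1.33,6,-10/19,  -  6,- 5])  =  [ - 6, - 5, - 4, - 2, - 10/11, - 10/19, - 5/18,  -  1/9, 1.33, 3, 5,  6, 7]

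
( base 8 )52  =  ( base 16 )2a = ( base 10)42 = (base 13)33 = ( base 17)28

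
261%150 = 111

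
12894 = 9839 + 3055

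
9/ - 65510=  - 1 + 65501/65510=- 0.00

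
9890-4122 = 5768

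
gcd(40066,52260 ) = 1742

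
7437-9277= - 1840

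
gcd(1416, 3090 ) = 6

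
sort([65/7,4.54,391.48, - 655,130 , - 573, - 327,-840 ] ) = [  -  840, - 655,-573, - 327,  4.54, 65/7,130,391.48 ]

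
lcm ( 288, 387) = 12384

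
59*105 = 6195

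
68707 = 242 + 68465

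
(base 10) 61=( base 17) 3a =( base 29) 23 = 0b111101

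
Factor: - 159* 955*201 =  - 30520845 = - 3^2*5^1 * 53^1*67^1*191^1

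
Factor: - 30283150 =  - 2^1*5^2*19^1*127^1*251^1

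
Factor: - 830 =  - 2^1*5^1*83^1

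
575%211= 153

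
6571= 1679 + 4892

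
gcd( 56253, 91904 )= 1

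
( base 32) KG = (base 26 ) p6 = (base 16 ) 290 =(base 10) 656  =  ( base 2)1010010000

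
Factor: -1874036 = -2^2*468509^1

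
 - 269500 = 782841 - 1052341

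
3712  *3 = 11136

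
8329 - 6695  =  1634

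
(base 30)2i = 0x4e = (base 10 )78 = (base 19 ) 42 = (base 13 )60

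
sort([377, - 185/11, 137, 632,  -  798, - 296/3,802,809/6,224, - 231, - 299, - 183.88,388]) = [ - 798, -299, - 231, - 183.88, - 296/3, - 185/11,809/6,137,224, 377, 388, 632  ,  802]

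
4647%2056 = 535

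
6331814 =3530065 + 2801749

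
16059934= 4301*3734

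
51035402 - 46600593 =4434809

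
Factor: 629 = 17^1*37^1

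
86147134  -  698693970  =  -612546836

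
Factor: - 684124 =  - 2^2 * 7^1 * 53^1*461^1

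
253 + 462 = 715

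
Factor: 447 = 3^1*149^1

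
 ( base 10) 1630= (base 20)41a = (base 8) 3136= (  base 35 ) 1BK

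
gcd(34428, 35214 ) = 6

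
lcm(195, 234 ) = 1170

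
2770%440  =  130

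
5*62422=312110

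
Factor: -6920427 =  - 3^1*19^1  *  317^1*383^1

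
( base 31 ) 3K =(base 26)49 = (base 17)6B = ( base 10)113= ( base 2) 1110001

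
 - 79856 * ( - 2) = 159712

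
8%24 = 8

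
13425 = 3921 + 9504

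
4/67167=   4/67167 =0.00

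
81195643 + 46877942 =128073585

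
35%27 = 8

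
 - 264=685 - 949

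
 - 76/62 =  - 38/31 = - 1.23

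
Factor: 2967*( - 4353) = -12915351  =  - 3^2*23^1 * 43^1*1451^1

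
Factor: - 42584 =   -  2^3*5323^1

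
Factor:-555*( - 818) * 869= 2^1*3^1*5^1*11^1*37^1*79^1  *  409^1 = 394517310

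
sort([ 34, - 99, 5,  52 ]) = [ - 99,5, 34,52]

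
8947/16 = 559 + 3/16=559.19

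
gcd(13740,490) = 10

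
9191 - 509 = 8682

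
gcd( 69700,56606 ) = 2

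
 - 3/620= - 3/620 = - 0.00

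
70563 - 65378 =5185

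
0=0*879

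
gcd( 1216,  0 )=1216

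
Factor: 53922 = 2^1 * 3^1*11^1*19^1*43^1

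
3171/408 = 1057/136 = 7.77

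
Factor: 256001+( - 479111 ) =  - 2^1 * 3^2 *5^1 * 37^1*67^1= - 223110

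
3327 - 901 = 2426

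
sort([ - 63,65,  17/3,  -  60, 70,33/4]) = [ - 63, - 60,  17/3, 33/4,65,70]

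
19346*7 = 135422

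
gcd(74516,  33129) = 1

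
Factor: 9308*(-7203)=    - 2^2*3^1*7^4 *13^1*179^1= - 67045524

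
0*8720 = 0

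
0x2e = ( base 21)24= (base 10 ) 46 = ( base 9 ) 51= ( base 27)1J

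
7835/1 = 7835  =  7835.00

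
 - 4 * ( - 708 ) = 2832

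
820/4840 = 41/242 = 0.17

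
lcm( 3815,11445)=11445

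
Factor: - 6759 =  - 3^2 * 751^1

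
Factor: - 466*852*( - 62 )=2^4*3^1* 31^1*71^1*233^1 = 24615984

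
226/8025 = 226/8025= 0.03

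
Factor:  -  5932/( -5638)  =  2966/2819 = 2^1 * 1483^1*2819^(-1)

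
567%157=96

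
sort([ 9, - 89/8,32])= [ - 89/8, 9,  32] 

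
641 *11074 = 7098434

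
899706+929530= 1829236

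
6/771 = 2/257 = 0.01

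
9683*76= 735908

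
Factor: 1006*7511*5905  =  44618569730 =2^1 * 5^1 * 7^1*29^1*37^1 * 503^1*1181^1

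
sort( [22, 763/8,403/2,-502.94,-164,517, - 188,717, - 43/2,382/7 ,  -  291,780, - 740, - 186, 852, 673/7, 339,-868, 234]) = [ - 868, - 740 ,- 502.94,  -  291, - 188, - 186 , - 164,-43/2,22,382/7 , 763/8, 673/7,403/2,234 , 339 , 517,717, 780, 852 ]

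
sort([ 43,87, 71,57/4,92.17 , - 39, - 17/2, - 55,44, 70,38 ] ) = [ - 55,  -  39, - 17/2, 57/4, 38,43, 44,70, 71, 87, 92.17]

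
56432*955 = 53892560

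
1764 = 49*36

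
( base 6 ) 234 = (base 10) 94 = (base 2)1011110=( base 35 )2O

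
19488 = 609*32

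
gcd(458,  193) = 1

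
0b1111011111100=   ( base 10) 7932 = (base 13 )37c2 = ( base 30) 8oc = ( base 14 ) 2C68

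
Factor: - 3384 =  - 2^3*3^2*47^1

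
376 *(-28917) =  - 10872792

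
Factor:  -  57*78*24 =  - 106704 = -  2^4*3^3*13^1*19^1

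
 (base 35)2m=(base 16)5C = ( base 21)48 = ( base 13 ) 71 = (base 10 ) 92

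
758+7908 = 8666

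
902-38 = 864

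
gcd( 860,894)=2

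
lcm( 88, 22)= 88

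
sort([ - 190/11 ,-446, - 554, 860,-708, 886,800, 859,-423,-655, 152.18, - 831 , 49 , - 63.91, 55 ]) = [ - 831, -708, -655, - 554,-446, - 423,-63.91, - 190/11, 49 , 55,152.18, 800,859, 860 , 886] 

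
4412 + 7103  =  11515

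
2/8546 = 1/4273= 0.00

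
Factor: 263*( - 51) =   -  3^1  *  17^1*263^1 = - 13413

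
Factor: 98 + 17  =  115 = 5^1*23^1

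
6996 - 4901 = 2095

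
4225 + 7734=11959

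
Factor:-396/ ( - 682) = 2^1*3^2*31^( -1)=   18/31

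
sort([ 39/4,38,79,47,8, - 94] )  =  [ - 94 , 8, 39/4,38 , 47,79 ] 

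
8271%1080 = 711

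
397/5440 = 397/5440 = 0.07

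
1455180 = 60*24253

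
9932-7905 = 2027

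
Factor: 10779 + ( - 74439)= -2^2*3^1*5^1 *1061^1 = - 63660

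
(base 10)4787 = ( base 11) 3662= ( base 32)4LJ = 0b1001010110011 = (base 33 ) 4D2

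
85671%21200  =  871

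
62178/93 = 668 +18/31=   668.58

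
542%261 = 20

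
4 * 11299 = 45196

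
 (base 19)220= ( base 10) 760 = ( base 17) 2AC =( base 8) 1370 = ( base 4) 23320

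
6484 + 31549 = 38033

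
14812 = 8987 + 5825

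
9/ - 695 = -1+686/695 = - 0.01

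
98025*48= 4705200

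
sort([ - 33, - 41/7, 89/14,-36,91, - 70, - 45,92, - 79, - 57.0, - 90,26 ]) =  [-90, - 79, - 70, - 57.0, - 45, - 36, - 33, - 41/7,89/14,26,91,92] 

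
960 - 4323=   -  3363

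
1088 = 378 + 710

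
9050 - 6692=2358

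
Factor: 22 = 2^1*11^1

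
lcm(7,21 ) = 21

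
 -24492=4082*(-6 )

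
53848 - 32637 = 21211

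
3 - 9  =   - 6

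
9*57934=521406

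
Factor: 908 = 2^2*227^1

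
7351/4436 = 7351/4436 = 1.66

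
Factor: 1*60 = 60 = 2^2*3^1*5^1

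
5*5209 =26045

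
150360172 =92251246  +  58108926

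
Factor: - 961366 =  - 2^1*7^1*68669^1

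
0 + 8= 8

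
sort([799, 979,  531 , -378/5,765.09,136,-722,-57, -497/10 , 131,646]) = [ - 722, - 378/5, - 57,-497/10,131,136, 531,646,765.09,799,979]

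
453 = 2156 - 1703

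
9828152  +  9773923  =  19602075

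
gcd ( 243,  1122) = 3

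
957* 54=51678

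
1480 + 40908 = 42388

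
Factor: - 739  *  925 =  - 5^2*37^1*739^1 = - 683575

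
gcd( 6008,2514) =2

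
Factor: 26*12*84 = 2^5 * 3^2*7^1*13^1= 26208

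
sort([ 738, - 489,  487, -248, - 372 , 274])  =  [ - 489,-372, - 248,  274,  487 , 738] 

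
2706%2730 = 2706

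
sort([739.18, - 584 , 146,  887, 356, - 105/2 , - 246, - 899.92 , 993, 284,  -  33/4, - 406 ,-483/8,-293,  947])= [  -  899.92, - 584, - 406,  -  293, - 246, - 483/8, - 105/2, - 33/4, 146, 284, 356,739.18, 887,  947 , 993]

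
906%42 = 24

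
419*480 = 201120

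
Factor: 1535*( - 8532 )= - 13096620 = - 2^2*3^3*5^1*79^1*307^1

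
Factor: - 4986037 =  - 7^1*19^1*37489^1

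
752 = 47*16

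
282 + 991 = 1273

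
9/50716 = 9/50716  =  0.00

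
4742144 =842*5632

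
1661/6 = 1661/6 = 276.83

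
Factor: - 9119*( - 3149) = 28715731 = 11^1*47^1*67^1*829^1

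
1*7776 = 7776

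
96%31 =3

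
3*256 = 768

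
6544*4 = 26176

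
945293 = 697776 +247517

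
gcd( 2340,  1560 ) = 780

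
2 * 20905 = 41810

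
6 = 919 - 913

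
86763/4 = 21690 + 3/4 = 21690.75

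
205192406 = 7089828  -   - 198102578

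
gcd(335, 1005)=335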